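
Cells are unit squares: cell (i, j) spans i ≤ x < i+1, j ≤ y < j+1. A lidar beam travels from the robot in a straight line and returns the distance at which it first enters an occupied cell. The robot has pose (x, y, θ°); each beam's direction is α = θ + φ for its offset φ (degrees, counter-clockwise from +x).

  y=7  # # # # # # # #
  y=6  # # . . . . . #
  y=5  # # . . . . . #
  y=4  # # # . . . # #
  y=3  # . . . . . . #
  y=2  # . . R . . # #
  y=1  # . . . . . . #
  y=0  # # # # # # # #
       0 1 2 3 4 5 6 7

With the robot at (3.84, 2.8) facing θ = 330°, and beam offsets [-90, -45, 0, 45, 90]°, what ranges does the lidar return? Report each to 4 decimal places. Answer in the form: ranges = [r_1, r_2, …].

ranges = [2.0785, 1.8635, 3.6000, 3.2715, 4.8497]

beam 1: φ=-90°, α=240°
  d=(-0.5000,-0.8660)  start (3,2)  tX=1.6800 tY=0.9238  stride 1/|dx|=2.0000 1/|dy|=1.1547
    cross y-line → (3,1), t=0.9238
    cross x-line → (2,1), t=1.6800
    cross y-line → (2,0), t=2.0785 (wall)
  → r_1 = 2.0785
beam 2: φ=-45°, α=285°
  d=(0.2588,-0.9659)  start (3,2)  tX=0.6182 tY=0.8282  stride 1/|dx|=3.8637 1/|dy|=1.0353
    cross x-line → (4,2), t=0.6182
    cross y-line → (4,1), t=0.8282
    cross y-line → (4,0), t=1.8635 (wall)
  → r_2 = 1.8635
beam 3: φ=0°, α=330°
  d=(0.8660,-0.5000)  start (3,2)  tX=0.1848 tY=1.6000  stride 1/|dx|=1.1547 1/|dy|=2.0000
    cross x-line → (4,2), t=0.1848
    cross x-line → (5,2), t=1.3395
    cross y-line → (5,1), t=1.6000
    cross x-line → (6,1), t=2.4942
    cross y-line → (6,0), t=3.6000 (wall)
  → r_3 = 3.6000
beam 4: φ=45°, α=15°
  d=(0.9659,0.2588)  start (3,2)  tX=0.1656 tY=0.7727  stride 1/|dx|=1.0353 1/|dy|=3.8637
    cross x-line → (4,2), t=0.1656
    cross y-line → (4,3), t=0.7727
    cross x-line → (5,3), t=1.2009
    cross x-line → (6,3), t=2.2362
    cross x-line → (7,3), t=3.2715 (wall)
  → r_4 = 3.2715
beam 5: φ=90°, α=60°
  d=(0.5000,0.8660)  start (3,2)  tX=0.3200 tY=0.2309  stride 1/|dx|=2.0000 1/|dy|=1.1547
    cross y-line → (3,3), t=0.2309
    cross x-line → (4,3), t=0.3200
    cross y-line → (4,4), t=1.3856
    cross x-line → (5,4), t=2.3200
    cross y-line → (5,5), t=2.5403
    cross y-line → (5,6), t=3.6950
    cross x-line → (6,6), t=4.3200
    cross y-line → (6,7), t=4.8497 (wall)
  → r_5 = 4.8497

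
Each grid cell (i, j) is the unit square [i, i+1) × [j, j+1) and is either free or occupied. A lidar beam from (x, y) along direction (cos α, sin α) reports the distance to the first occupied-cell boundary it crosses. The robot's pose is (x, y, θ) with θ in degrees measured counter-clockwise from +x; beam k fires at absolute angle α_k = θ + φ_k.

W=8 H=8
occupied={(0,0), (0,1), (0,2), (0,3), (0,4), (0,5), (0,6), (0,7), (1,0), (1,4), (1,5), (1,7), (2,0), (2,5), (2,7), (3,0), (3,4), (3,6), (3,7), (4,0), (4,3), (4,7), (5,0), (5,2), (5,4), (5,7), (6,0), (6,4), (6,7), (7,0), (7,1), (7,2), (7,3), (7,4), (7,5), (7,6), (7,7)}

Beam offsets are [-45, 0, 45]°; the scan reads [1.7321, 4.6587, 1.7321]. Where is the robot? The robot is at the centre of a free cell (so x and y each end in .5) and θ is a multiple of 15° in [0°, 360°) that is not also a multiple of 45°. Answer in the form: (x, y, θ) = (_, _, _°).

(x, y, θ) = (2.5, 2.5, 345°)

The pose lattice has 27·16 = 432 candidates. Test each by forward raycasting.
  (5.5, 6.5, 120°): beam 1 = 0.5176 ≠ 1.7321 ✗
  (6.5, 1.5, 150°): beam 1 = 2.5882 ≠ 1.7321 ✗
  (6.5, 5.5, 120°): beam 1 = 1.5529 ≠ 1.7321 ✗
  …
  (2.5, 2.5, 345°): r_1=1.7321, r_2=4.6587, r_3=1.7321 — all match ✓
Unique over the lattice → pose = (2.5, 2.5, 345°).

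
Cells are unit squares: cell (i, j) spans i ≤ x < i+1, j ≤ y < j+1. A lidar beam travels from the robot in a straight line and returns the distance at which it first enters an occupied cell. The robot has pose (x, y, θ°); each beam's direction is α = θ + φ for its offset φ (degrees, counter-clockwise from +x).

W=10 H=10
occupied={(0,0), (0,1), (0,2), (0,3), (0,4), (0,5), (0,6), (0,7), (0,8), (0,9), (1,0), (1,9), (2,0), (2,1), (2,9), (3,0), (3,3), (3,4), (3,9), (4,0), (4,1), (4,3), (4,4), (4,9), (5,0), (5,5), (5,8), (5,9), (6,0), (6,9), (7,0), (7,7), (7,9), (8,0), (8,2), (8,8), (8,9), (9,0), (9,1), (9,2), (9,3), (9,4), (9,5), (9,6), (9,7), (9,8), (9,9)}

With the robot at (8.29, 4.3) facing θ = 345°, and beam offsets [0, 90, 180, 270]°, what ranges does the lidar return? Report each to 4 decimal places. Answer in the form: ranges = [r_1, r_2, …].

beam 1: φ=0°, α=345°
  direction (0.9659, -0.2588); cell (8,4); t to first gridline: x 0.7350, y 1.1591 (then +1.0353 / +3.8637)
    (9,4) via x @ 0.7350  # hit
  → r_1 = 0.7350
beam 2: φ=90°, α=75°
  direction (0.2588, 0.9659); cell (8,4); t to first gridline: x 2.7432, y 0.7247 (then +3.8637 / +1.0353)
    (8,5) via y @ 0.7247
    (8,6) via y @ 1.7600
    (9,6) via x @ 2.7432  # hit
  → r_2 = 2.7432
beam 3: φ=180°, α=165°
  direction (-0.9659, 0.2588); cell (8,4); t to first gridline: x 0.3002, y 2.7046 (then +1.0353 / +3.8637)
    (7,4) via x @ 0.3002
    (6,4) via x @ 1.3355
    (5,4) via x @ 2.3708
    (5,5) via y @ 2.7046  # hit
  → r_3 = 2.7046
beam 4: φ=270°, α=255°
  direction (-0.2588, -0.9659); cell (8,4); t to first gridline: x 1.1205, y 0.3106 (then +3.8637 / +1.0353)
    (8,3) via y @ 0.3106
    (7,3) via x @ 1.1205
    (7,2) via y @ 1.3459
    (7,1) via y @ 2.3811
    (7,0) via y @ 3.4164  # hit
  → r_4 = 3.4164

ranges = [0.7350, 2.7432, 2.7046, 3.4164]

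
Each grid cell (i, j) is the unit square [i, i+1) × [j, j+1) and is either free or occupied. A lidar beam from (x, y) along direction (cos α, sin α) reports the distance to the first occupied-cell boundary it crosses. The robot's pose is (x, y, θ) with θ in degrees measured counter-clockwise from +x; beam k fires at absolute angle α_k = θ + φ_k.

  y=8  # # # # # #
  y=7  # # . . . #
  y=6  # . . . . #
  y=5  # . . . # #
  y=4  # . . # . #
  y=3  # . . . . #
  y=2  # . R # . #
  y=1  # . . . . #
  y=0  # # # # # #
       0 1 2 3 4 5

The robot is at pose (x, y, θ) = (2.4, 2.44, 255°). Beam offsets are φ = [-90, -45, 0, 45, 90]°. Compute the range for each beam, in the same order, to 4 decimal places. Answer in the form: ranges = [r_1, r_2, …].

ranges = [1.4494, 1.6166, 1.4908, 1.6628, 0.6212]

beam 1: φ=-90°, α=165°
  cosα=-0.9659 sinα=0.2588 | (2,2) | tMaxX 0.4141 tMaxY 2.1637 | tΔX 1.0353 tΔY 3.8637
    t=0.4141 [x] (1,2)
    t=1.4494 [x] (0,2) — stop
  → r_1 = 1.4494
beam 2: φ=-45°, α=210°
  cosα=-0.8660 sinα=-0.5000 | (2,2) | tMaxX 0.4619 tMaxY 0.8800 | tΔX 1.1547 tΔY 2.0000
    t=0.4619 [x] (1,2)
    t=0.8800 [y] (1,1)
    t=1.6166 [x] (0,1) — stop
  → r_2 = 1.6166
beam 3: φ=0°, α=255°
  cosα=-0.2588 sinα=-0.9659 | (2,2) | tMaxX 1.5455 tMaxY 0.4555 | tΔX 3.8637 tΔY 1.0353
    t=0.4555 [y] (2,1)
    t=1.4908 [y] (2,0) — stop
  → r_3 = 1.4908
beam 4: φ=45°, α=300°
  cosα=0.5000 sinα=-0.8660 | (2,2) | tMaxX 1.2000 tMaxY 0.5081 | tΔX 2.0000 tΔY 1.1547
    t=0.5081 [y] (2,1)
    t=1.2000 [x] (3,1)
    t=1.6628 [y] (3,0) — stop
  → r_4 = 1.6628
beam 5: φ=90°, α=345°
  cosα=0.9659 sinα=-0.2588 | (2,2) | tMaxX 0.6212 tMaxY 1.7000 | tΔX 1.0353 tΔY 3.8637
    t=0.6212 [x] (3,2) — stop
  → r_5 = 0.6212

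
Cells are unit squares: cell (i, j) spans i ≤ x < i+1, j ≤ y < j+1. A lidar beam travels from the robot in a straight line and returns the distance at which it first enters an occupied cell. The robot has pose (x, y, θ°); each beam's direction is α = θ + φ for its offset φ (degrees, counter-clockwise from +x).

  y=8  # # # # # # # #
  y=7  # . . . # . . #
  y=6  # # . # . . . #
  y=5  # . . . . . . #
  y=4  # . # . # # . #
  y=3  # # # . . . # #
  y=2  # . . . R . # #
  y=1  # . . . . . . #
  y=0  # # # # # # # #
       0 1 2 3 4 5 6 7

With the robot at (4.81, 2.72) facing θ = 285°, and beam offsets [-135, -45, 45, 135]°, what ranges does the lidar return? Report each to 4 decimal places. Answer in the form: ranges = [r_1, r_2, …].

ranges = [2.0900, 1.9861, 1.3741, 1.4780]

beam 1: φ=-135°, α=150°
  dir = (cos 150°, sin 150°) = (-0.8660, 0.5000); from cell (4,2)
  next x-line at t=0.9353, next y-line at t=0.5600; Δt_x=1.1547, Δt_y=2.0000
    y: enter (4,3) at t=0.5600
    x: enter (3,3) at t=0.9353
    x: enter (2,3) at t=2.0900 ← occupied
  → r_1 = 2.0900
beam 2: φ=-45°, α=240°
  dir = (cos 240°, sin 240°) = (-0.5000, -0.8660); from cell (4,2)
  next x-line at t=1.6200, next y-line at t=0.8314; Δt_x=2.0000, Δt_y=1.1547
    y: enter (4,1) at t=0.8314
    x: enter (3,1) at t=1.6200
    y: enter (3,0) at t=1.9861 ← occupied
  → r_2 = 1.9861
beam 3: φ=45°, α=330°
  dir = (cos 330°, sin 330°) = (0.8660, -0.5000); from cell (4,2)
  next x-line at t=0.2194, next y-line at t=1.4400; Δt_x=1.1547, Δt_y=2.0000
    x: enter (5,2) at t=0.2194
    x: enter (6,2) at t=1.3741 ← occupied
  → r_3 = 1.3741
beam 4: φ=135°, α=60°
  dir = (cos 60°, sin 60°) = (0.5000, 0.8660); from cell (4,2)
  next x-line at t=0.3800, next y-line at t=0.3233; Δt_x=2.0000, Δt_y=1.1547
    y: enter (4,3) at t=0.3233
    x: enter (5,3) at t=0.3800
    y: enter (5,4) at t=1.4780 ← occupied
  → r_4 = 1.4780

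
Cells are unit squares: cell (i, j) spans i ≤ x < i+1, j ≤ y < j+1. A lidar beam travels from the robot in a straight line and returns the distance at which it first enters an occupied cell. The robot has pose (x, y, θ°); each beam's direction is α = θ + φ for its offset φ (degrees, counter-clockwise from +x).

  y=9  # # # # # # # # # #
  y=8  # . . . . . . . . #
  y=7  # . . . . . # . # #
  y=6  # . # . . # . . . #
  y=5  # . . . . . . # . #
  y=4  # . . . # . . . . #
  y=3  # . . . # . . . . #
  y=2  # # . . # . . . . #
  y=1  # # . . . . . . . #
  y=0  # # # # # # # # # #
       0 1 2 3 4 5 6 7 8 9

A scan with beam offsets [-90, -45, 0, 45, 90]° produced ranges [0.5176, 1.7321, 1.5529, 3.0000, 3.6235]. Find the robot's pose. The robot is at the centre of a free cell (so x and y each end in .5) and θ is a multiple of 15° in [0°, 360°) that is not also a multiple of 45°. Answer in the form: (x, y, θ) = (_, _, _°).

Enumerate (i+0.5, j+0.5, θ) over the 54 free cells and 16 admissible headings. For each, cast all 5 beams and compare to the given ranges.
  (8.5, 3.5, 210°): beam 1 = 1.7321 ≠ 0.5176 ✗
  (6.5, 2.5, 60°): beam 1 = 2.8868 ≠ 0.5176 ✗
  (6.5, 8.5, 15°): beam 3 = 1.9319 ≠ 1.5529 ✗
  (6.5, 2.5, 195°): beam 1 = 3.6235 ≠ 0.5176 ✗
  …
  (5.5, 2.5, 285°): r_1=0.5176, r_2=1.7321, r_3=1.5529, r_4=3.0000, r_5=3.6235 — all match ✓
No second candidate reproduces the full scan.

(x, y, θ) = (5.5, 2.5, 285°)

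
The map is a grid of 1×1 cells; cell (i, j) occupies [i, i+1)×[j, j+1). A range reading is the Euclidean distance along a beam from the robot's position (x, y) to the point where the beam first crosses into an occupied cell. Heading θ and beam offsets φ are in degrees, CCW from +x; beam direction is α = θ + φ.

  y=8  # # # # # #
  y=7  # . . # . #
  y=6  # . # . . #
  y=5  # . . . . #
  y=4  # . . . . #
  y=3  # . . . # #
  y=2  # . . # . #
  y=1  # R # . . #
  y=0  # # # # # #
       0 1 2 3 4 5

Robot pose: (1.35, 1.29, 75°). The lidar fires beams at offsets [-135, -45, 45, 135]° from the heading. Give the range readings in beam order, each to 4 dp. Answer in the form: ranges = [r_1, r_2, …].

ranges = [0.3349, 0.7506, 0.7000, 0.4041]

beam 1: φ=-135°, α=300°
  cosα=0.5000 sinα=-0.8660 | (1,1) | tMaxX 1.3000 tMaxY 0.3349 | tΔX 2.0000 tΔY 1.1547
    t=0.3349 [y] (1,0) — stop
  → r_1 = 0.3349
beam 2: φ=-45°, α=30°
  cosα=0.8660 sinα=0.5000 | (1,1) | tMaxX 0.7506 tMaxY 1.4200 | tΔX 1.1547 tΔY 2.0000
    t=0.7506 [x] (2,1) — stop
  → r_2 = 0.7506
beam 3: φ=45°, α=120°
  cosα=-0.5000 sinα=0.8660 | (1,1) | tMaxX 0.7000 tMaxY 0.8198 | tΔX 2.0000 tΔY 1.1547
    t=0.7000 [x] (0,1) — stop
  → r_3 = 0.7000
beam 4: φ=135°, α=210°
  cosα=-0.8660 sinα=-0.5000 | (1,1) | tMaxX 0.4041 tMaxY 0.5800 | tΔX 1.1547 tΔY 2.0000
    t=0.4041 [x] (0,1) — stop
  → r_4 = 0.4041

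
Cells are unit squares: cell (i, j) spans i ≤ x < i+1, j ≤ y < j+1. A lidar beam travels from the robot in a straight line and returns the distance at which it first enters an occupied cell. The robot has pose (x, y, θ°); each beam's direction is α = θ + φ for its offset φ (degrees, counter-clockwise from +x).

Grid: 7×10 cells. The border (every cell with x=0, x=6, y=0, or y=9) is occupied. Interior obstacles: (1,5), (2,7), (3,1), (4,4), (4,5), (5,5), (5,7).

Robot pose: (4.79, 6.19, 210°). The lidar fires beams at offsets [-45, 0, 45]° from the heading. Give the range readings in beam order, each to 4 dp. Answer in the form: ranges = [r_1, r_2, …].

ranges = [3.9237, 0.3800, 0.1967]

beam 1: φ=-45°, α=165°
  dir = (cos 165°, sin 165°) = (-0.9659, 0.2588); from cell (4,6)
  next x-line at t=0.8179, next y-line at t=3.1296; Δt_x=1.0353, Δt_y=3.8637
    x: enter (3,6) at t=0.8179
    x: enter (2,6) at t=1.8531
    x: enter (1,6) at t=2.8884
    y: enter (1,7) at t=3.1296
    x: enter (0,7) at t=3.9237 ← occupied
  → r_1 = 3.9237
beam 2: φ=0°, α=210°
  dir = (cos 210°, sin 210°) = (-0.8660, -0.5000); from cell (4,6)
  next x-line at t=0.9122, next y-line at t=0.3800; Δt_x=1.1547, Δt_y=2.0000
    y: enter (4,5) at t=0.3800 ← occupied
  → r_2 = 0.3800
beam 3: φ=45°, α=255°
  dir = (cos 255°, sin 255°) = (-0.2588, -0.9659); from cell (4,6)
  next x-line at t=3.0523, next y-line at t=0.1967; Δt_x=3.8637, Δt_y=1.0353
    y: enter (4,5) at t=0.1967 ← occupied
  → r_3 = 0.1967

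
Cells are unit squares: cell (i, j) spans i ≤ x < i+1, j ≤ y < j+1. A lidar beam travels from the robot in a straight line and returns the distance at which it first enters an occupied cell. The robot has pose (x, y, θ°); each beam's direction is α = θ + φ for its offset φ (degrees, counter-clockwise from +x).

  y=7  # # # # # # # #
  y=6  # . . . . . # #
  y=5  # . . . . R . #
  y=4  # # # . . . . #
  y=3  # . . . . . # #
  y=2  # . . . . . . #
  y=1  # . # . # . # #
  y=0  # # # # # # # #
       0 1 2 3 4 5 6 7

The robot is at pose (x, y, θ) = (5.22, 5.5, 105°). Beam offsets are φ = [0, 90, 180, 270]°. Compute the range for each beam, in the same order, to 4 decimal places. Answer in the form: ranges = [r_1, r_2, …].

beam 1: φ=0°, α=105°
  d=(-0.2588,0.9659)  start (5,5)  tX=0.8500 tY=0.5176  stride 1/|dx|=3.8637 1/|dy|=1.0353
    cross y-line → (5,6), t=0.5176
    cross x-line → (4,6), t=0.8500
    cross y-line → (4,7), t=1.5529 (wall)
  → r_1 = 1.5529
beam 2: φ=90°, α=195°
  d=(-0.9659,-0.2588)  start (5,5)  tX=0.2278 tY=1.9319  stride 1/|dx|=1.0353 1/|dy|=3.8637
    cross x-line → (4,5), t=0.2278
    cross x-line → (3,5), t=1.2630
    cross y-line → (3,4), t=1.9319
    cross x-line → (2,4), t=2.2983 (wall)
  → r_2 = 2.2983
beam 3: φ=180°, α=285°
  d=(0.2588,-0.9659)  start (5,5)  tX=3.0137 tY=0.5176  stride 1/|dx|=3.8637 1/|dy|=1.0353
    cross y-line → (5,4), t=0.5176
    cross y-line → (5,3), t=1.5529
    cross y-line → (5,2), t=2.5882
    cross x-line → (6,2), t=3.0137
    cross y-line → (6,1), t=3.6235 (wall)
  → r_3 = 3.6235
beam 4: φ=270°, α=15°
  d=(0.9659,0.2588)  start (5,5)  tX=0.8075 tY=1.9319  stride 1/|dx|=1.0353 1/|dy|=3.8637
    cross x-line → (6,5), t=0.8075
    cross x-line → (7,5), t=1.8428 (wall)
  → r_4 = 1.8428

ranges = [1.5529, 2.2983, 3.6235, 1.8428]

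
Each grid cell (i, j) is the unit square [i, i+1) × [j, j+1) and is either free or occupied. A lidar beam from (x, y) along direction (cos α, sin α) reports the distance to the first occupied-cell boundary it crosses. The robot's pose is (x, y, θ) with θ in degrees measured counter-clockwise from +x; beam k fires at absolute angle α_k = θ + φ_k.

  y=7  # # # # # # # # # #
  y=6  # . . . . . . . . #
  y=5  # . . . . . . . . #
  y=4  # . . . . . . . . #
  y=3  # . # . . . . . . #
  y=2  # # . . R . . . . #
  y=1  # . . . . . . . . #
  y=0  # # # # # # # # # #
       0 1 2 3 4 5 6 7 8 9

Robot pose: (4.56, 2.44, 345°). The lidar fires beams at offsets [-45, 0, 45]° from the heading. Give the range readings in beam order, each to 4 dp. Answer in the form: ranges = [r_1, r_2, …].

ranges = [1.6628, 4.5966, 5.1269]

beam 1: φ=-45°, α=300°
  cosα=0.5000 sinα=-0.8660 | (4,2) | tMaxX 0.8800 tMaxY 0.5081 | tΔX 2.0000 tΔY 1.1547
    t=0.5081 [y] (4,1)
    t=0.8800 [x] (5,1)
    t=1.6628 [y] (5,0) — stop
  → r_1 = 1.6628
beam 2: φ=0°, α=345°
  cosα=0.9659 sinα=-0.2588 | (4,2) | tMaxX 0.4555 tMaxY 1.7000 | tΔX 1.0353 tΔY 3.8637
    t=0.4555 [x] (5,2)
    t=1.4908 [x] (6,2)
    t=1.7000 [y] (6,1)
    t=2.5261 [x] (7,1)
    t=3.5614 [x] (8,1)
    t=4.5966 [x] (9,1) — stop
  → r_2 = 4.5966
beam 3: φ=45°, α=30°
  cosα=0.8660 sinα=0.5000 | (4,2) | tMaxX 0.5081 tMaxY 1.1200 | tΔX 1.1547 tΔY 2.0000
    t=0.5081 [x] (5,2)
    t=1.1200 [y] (5,3)
    t=1.6628 [x] (6,3)
    t=2.8175 [x] (7,3)
    t=3.1200 [y] (7,4)
    t=3.9722 [x] (8,4)
    t=5.1200 [y] (8,5)
    t=5.1269 [x] (9,5) — stop
  → r_3 = 5.1269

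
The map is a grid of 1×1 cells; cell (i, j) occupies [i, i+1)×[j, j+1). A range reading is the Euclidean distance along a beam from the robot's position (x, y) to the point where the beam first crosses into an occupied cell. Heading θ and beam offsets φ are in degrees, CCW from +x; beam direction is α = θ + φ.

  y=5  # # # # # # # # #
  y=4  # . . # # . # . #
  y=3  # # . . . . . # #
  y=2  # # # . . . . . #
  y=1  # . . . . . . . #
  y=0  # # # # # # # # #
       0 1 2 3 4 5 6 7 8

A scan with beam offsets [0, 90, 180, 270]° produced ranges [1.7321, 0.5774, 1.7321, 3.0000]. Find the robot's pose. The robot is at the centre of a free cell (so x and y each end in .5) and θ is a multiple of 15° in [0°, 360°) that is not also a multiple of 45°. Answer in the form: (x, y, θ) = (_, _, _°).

Candidates: 21 free-cell centres × 16 headings = 336 poses. Raycast each; keep the one whose scan matches to 4 dp.
  (6.5, 2.5, 105°): beam 1 = 1.5529 ≠ 1.7321 ✗
  (5.5, 3.5, 15°): beam 1 = 1.5529 ≠ 1.7321 ✗
  (3.5, 2.5, 240°): beam 2 = 3.0000 ≠ 0.5774 ✗
  (2.5, 1.5, 285°): beam 1 = 0.5176 ≠ 1.7321 ✗
  …
  (3.5, 2.5, 60°): r_1=1.7321, r_2=0.5774, r_3=1.7321, r_4=3.0000 — all match ✓
Only this pose fits every beam.

(x, y, θ) = (3.5, 2.5, 60°)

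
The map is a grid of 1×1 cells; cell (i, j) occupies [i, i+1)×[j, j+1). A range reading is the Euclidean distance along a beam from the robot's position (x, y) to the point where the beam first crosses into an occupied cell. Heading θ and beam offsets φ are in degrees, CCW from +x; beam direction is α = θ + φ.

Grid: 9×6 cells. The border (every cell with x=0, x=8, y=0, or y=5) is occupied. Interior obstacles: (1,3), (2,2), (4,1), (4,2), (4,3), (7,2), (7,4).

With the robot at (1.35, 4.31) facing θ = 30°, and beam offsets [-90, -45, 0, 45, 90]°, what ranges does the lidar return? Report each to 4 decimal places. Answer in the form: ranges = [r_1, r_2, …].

beam 1: φ=-90°, α=300°
  direction (0.5000, -0.8660); cell (1,4); t to first gridline: x 1.3000, y 0.3580 (then +2.0000 / +1.1547)
    (1,3) via y @ 0.3580  # hit
  → r_1 = 0.3580
beam 2: φ=-45°, α=345°
  direction (0.9659, -0.2588); cell (1,4); t to first gridline: x 0.6729, y 1.1977 (then +1.0353 / +3.8637)
    (2,4) via x @ 0.6729
    (2,3) via y @ 1.1977
    (3,3) via x @ 1.7082
    (4,3) via x @ 2.7435  # hit
  → r_2 = 2.7435
beam 3: φ=0°, α=30°
  direction (0.8660, 0.5000); cell (1,4); t to first gridline: x 0.7506, y 1.3800 (then +1.1547 / +2.0000)
    (2,4) via x @ 0.7506
    (2,5) via y @ 1.3800  # hit
  → r_3 = 1.3800
beam 4: φ=45°, α=75°
  direction (0.2588, 0.9659); cell (1,4); t to first gridline: x 2.5114, y 0.7143 (then +3.8637 / +1.0353)
    (1,5) via y @ 0.7143  # hit
  → r_4 = 0.7143
beam 5: φ=90°, α=120°
  direction (-0.5000, 0.8660); cell (1,4); t to first gridline: x 0.7000, y 0.7967 (then +2.0000 / +1.1547)
    (0,4) via x @ 0.7000  # hit
  → r_5 = 0.7000

ranges = [0.3580, 2.7435, 1.3800, 0.7143, 0.7000]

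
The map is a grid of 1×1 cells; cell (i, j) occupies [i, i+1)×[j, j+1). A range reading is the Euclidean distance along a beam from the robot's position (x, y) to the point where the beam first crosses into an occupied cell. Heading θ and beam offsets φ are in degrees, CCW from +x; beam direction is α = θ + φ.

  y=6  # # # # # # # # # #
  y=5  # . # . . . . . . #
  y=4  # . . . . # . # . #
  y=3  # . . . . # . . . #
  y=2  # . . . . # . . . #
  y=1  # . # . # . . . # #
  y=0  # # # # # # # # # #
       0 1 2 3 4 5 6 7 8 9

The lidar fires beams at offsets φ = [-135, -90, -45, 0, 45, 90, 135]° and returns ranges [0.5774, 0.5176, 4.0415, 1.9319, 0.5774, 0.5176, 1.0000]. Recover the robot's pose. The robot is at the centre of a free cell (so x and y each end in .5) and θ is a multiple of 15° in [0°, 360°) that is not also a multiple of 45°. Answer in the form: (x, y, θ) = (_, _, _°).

Candidates: 32 free-cell centres × 16 headings = 512 poses. Raycast each; keep the one whose scan matches to 4 dp.
  (8.5, 3.5, 75°): beam 1 = 1.0000 ≠ 0.5774 ✗
  (1.5, 2.5, 345°): beam 2 = 1.5529 ≠ 0.5176 ✗
  (6.5, 1.5, 255°): beam 1 = 1.0000 ≠ 0.5774 ✗
  (8.5, 5.5, 120°): beam 1 = 0.5176 ≠ 0.5774 ✗
  …
  (8.5, 4.5, 285°): r_1=0.5774, r_2=0.5176, r_3=4.0415, r_4=1.9319, r_5=0.5774, r_6=0.5176, r_7=1.0000 — all match ✓
Only this pose fits every beam.

(x, y, θ) = (8.5, 4.5, 285°)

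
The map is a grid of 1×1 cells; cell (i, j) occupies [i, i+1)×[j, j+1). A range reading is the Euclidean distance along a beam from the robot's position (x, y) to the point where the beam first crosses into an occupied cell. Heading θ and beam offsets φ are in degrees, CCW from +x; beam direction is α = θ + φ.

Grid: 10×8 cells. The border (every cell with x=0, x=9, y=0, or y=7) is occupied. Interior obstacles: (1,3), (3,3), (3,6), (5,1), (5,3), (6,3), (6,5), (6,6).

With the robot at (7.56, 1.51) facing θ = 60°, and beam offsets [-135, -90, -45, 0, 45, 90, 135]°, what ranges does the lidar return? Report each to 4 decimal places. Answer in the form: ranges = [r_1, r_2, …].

beam 1: φ=-135°, α=285°
  d=(0.2588,-0.9659)  start (7,1)  tX=1.7000 tY=0.5280  stride 1/|dx|=3.8637 1/|dy|=1.0353
    cross y-line → (7,0), t=0.5280 (wall)
  → r_1 = 0.5280
beam 2: φ=-90°, α=330°
  d=(0.8660,-0.5000)  start (7,1)  tX=0.5081 tY=1.0200  stride 1/|dx|=1.1547 1/|dy|=2.0000
    cross x-line → (8,1), t=0.5081
    cross y-line → (8,0), t=1.0200 (wall)
  → r_2 = 1.0200
beam 3: φ=-45°, α=15°
  d=(0.9659,0.2588)  start (7,1)  tX=0.4555 tY=1.8932  stride 1/|dx|=1.0353 1/|dy|=3.8637
    cross x-line → (8,1), t=0.4555
    cross x-line → (9,1), t=1.4908 (wall)
  → r_3 = 1.4908
beam 4: φ=0°, α=60°
  d=(0.5000,0.8660)  start (7,1)  tX=0.8800 tY=0.5658  stride 1/|dx|=2.0000 1/|dy|=1.1547
    cross y-line → (7,2), t=0.5658
    cross x-line → (8,2), t=0.8800
    cross y-line → (8,3), t=1.7205
    cross y-line → (8,4), t=2.8752
    cross x-line → (9,4), t=2.8800 (wall)
  → r_4 = 2.8800
beam 5: φ=45°, α=105°
  d=(-0.2588,0.9659)  start (7,1)  tX=2.1637 tY=0.5073  stride 1/|dx|=3.8637 1/|dy|=1.0353
    cross y-line → (7,2), t=0.5073
    cross y-line → (7,3), t=1.5426
    cross x-line → (6,3), t=2.1637 (wall)
  → r_5 = 2.1637
beam 6: φ=90°, α=150°
  d=(-0.8660,0.5000)  start (7,1)  tX=0.6466 tY=0.9800  stride 1/|dx|=1.1547 1/|dy|=2.0000
    cross x-line → (6,1), t=0.6466
    cross y-line → (6,2), t=0.9800
    cross x-line → (5,2), t=1.8013
    cross x-line → (4,2), t=2.9560
    cross y-line → (4,3), t=2.9800
    cross x-line → (3,3), t=4.1107 (wall)
  → r_6 = 4.1107
beam 7: φ=135°, α=195°
  d=(-0.9659,-0.2588)  start (7,1)  tX=0.5798 tY=1.9705  stride 1/|dx|=1.0353 1/|dy|=3.8637
    cross x-line → (6,1), t=0.5798
    cross x-line → (5,1), t=1.6150 (wall)
  → r_7 = 1.6150

ranges = [0.5280, 1.0200, 1.4908, 2.8800, 2.1637, 4.1107, 1.6150]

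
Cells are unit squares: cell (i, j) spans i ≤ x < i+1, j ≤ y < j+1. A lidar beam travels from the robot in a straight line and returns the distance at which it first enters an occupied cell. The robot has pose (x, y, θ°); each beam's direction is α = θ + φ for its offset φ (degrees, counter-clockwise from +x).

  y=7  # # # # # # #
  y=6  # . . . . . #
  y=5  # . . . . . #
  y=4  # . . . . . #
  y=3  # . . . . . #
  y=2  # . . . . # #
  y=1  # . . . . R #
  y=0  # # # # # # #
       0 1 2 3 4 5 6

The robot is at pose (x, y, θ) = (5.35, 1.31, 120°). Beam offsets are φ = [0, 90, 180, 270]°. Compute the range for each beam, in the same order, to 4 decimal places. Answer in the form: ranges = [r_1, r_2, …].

ranges = [6.5702, 0.6200, 0.3580, 0.7506]

beam 1: φ=0°, α=120°
  cosα=-0.5000 sinα=0.8660 | (5,1) | tMaxX 0.7000 tMaxY 0.7967 | tΔX 2.0000 tΔY 1.1547
    t=0.7000 [x] (4,1)
    t=0.7967 [y] (4,2)
    t=1.9514 [y] (4,3)
    t=2.7000 [x] (3,3)
    t=3.1061 [y] (3,4)
    t=4.2608 [y] (3,5)
    t=4.7000 [x] (2,5)
    t=5.4155 [y] (2,6)
    t=6.5702 [y] (2,7) — stop
  → r_1 = 6.5702
beam 2: φ=90°, α=210°
  cosα=-0.8660 sinα=-0.5000 | (5,1) | tMaxX 0.4041 tMaxY 0.6200 | tΔX 1.1547 tΔY 2.0000
    t=0.4041 [x] (4,1)
    t=0.6200 [y] (4,0) — stop
  → r_2 = 0.6200
beam 3: φ=180°, α=300°
  cosα=0.5000 sinα=-0.8660 | (5,1) | tMaxX 1.3000 tMaxY 0.3580 | tΔX 2.0000 tΔY 1.1547
    t=0.3580 [y] (5,0) — stop
  → r_3 = 0.3580
beam 4: φ=270°, α=30°
  cosα=0.8660 sinα=0.5000 | (5,1) | tMaxX 0.7506 tMaxY 1.3800 | tΔX 1.1547 tΔY 2.0000
    t=0.7506 [x] (6,1) — stop
  → r_4 = 0.7506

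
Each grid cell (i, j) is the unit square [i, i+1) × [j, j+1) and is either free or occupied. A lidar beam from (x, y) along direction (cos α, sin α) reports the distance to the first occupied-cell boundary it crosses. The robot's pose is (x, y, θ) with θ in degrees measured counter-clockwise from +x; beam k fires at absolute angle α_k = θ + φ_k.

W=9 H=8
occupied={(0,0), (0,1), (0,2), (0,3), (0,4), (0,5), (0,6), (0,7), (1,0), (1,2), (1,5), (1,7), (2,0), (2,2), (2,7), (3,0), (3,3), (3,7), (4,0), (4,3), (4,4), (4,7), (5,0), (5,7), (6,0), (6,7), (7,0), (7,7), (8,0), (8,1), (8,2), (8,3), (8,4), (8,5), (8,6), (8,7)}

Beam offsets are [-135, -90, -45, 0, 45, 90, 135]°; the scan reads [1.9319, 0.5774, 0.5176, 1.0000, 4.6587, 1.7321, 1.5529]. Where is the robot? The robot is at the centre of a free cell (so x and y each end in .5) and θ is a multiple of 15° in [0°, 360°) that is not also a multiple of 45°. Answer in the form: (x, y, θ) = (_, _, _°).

Candidates: 36 free-cell centres × 16 headings = 576 poses. Raycast each; keep the one whose scan matches to 4 dp.
  (4.5, 6.5, 15°): beam 1 = 2.8868 ≠ 1.9319 ✗
  (7.5, 4.5, 150°): beam 1 = 0.5176 ≠ 1.9319 ✗
  (5.5, 4.5, 165°): beam 1 = 2.8868 ≠ 1.9319 ✗
  …
  (3.5, 1.5, 330°): r_1=1.9319, r_2=0.5774, r_3=0.5176, r_4=1.0000, r_5=4.6587, r_6=1.7321, r_7=1.5529 — all match ✓
Unique over the lattice → pose = (3.5, 1.5, 330°).

(x, y, θ) = (3.5, 1.5, 330°)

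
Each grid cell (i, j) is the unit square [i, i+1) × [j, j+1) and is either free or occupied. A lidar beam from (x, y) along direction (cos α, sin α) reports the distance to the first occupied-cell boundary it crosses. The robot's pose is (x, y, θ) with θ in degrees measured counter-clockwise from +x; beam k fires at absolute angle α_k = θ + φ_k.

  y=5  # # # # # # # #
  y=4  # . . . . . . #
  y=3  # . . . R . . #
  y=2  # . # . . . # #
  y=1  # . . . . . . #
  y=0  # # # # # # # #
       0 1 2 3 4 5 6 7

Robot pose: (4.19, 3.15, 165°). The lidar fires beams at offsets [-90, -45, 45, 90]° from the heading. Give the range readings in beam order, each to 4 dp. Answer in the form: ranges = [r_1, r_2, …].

ranges = [1.9153, 2.1362, 1.3741, 2.2258]

beam 1: φ=-90°, α=75°
  d=(0.2588,0.9659)  start (4,3)  tX=3.1296 tY=0.8800  stride 1/|dx|=3.8637 1/|dy|=1.0353
    cross y-line → (4,4), t=0.8800
    cross y-line → (4,5), t=1.9153 (wall)
  → r_1 = 1.9153
beam 2: φ=-45°, α=120°
  d=(-0.5000,0.8660)  start (4,3)  tX=0.3800 tY=0.9815  stride 1/|dx|=2.0000 1/|dy|=1.1547
    cross x-line → (3,3), t=0.3800
    cross y-line → (3,4), t=0.9815
    cross y-line → (3,5), t=2.1362 (wall)
  → r_2 = 2.1362
beam 3: φ=45°, α=210°
  d=(-0.8660,-0.5000)  start (4,3)  tX=0.2194 tY=0.3000  stride 1/|dx|=1.1547 1/|dy|=2.0000
    cross x-line → (3,3), t=0.2194
    cross y-line → (3,2), t=0.3000
    cross x-line → (2,2), t=1.3741 (wall)
  → r_3 = 1.3741
beam 4: φ=90°, α=255°
  d=(-0.2588,-0.9659)  start (4,3)  tX=0.7341 tY=0.1553  stride 1/|dx|=3.8637 1/|dy|=1.0353
    cross y-line → (4,2), t=0.1553
    cross x-line → (3,2), t=0.7341
    cross y-line → (3,1), t=1.1906
    cross y-line → (3,0), t=2.2258 (wall)
  → r_4 = 2.2258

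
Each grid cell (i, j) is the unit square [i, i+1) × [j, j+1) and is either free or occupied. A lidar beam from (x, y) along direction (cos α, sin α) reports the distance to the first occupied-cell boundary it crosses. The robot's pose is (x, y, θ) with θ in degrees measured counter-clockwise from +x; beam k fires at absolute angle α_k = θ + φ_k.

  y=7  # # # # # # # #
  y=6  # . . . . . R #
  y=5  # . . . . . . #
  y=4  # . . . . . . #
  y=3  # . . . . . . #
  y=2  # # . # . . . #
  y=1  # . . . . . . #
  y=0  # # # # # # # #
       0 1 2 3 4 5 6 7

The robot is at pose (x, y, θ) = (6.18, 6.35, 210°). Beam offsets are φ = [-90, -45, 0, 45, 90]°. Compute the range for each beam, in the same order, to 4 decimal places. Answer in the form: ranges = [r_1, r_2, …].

beam 1: φ=-90°, α=120°
  d=(-0.5000,0.8660)  start (6,6)  tX=0.3600 tY=0.7506  stride 1/|dx|=2.0000 1/|dy|=1.1547
    cross x-line → (5,6), t=0.3600
    cross y-line → (5,7), t=0.7506 (wall)
  → r_1 = 0.7506
beam 2: φ=-45°, α=165°
  d=(-0.9659,0.2588)  start (6,6)  tX=0.1863 tY=2.5114  stride 1/|dx|=1.0353 1/|dy|=3.8637
    cross x-line → (5,6), t=0.1863
    cross x-line → (4,6), t=1.2216
    cross x-line → (3,6), t=2.2569
    cross y-line → (3,7), t=2.5114 (wall)
  → r_2 = 2.5114
beam 3: φ=0°, α=210°
  d=(-0.8660,-0.5000)  start (6,6)  tX=0.2078 tY=0.7000  stride 1/|dx|=1.1547 1/|dy|=2.0000
    cross x-line → (5,6), t=0.2078
    cross y-line → (5,5), t=0.7000
    cross x-line → (4,5), t=1.3625
    cross x-line → (3,5), t=2.5172
    cross y-line → (3,4), t=2.7000
    cross x-line → (2,4), t=3.6719
    cross y-line → (2,3), t=4.7000
    cross x-line → (1,3), t=4.8266
    cross x-line → (0,3), t=5.9813 (wall)
  → r_3 = 5.9813
beam 4: φ=45°, α=255°
  d=(-0.2588,-0.9659)  start (6,6)  tX=0.6955 tY=0.3623  stride 1/|dx|=3.8637 1/|dy|=1.0353
    cross y-line → (6,5), t=0.3623
    cross x-line → (5,5), t=0.6955
    cross y-line → (5,4), t=1.3976
    cross y-line → (5,3), t=2.4329
    cross y-line → (5,2), t=3.4682
    cross y-line → (5,1), t=4.5035
    cross x-line → (4,1), t=4.5592
    cross y-line → (4,0), t=5.5387 (wall)
  → r_4 = 5.5387
beam 5: φ=90°, α=300°
  d=(0.5000,-0.8660)  start (6,6)  tX=1.6400 tY=0.4041  stride 1/|dx|=2.0000 1/|dy|=1.1547
    cross y-line → (6,5), t=0.4041
    cross y-line → (6,4), t=1.5588
    cross x-line → (7,4), t=1.6400 (wall)
  → r_5 = 1.6400

ranges = [0.7506, 2.5114, 5.9813, 5.5387, 1.6400]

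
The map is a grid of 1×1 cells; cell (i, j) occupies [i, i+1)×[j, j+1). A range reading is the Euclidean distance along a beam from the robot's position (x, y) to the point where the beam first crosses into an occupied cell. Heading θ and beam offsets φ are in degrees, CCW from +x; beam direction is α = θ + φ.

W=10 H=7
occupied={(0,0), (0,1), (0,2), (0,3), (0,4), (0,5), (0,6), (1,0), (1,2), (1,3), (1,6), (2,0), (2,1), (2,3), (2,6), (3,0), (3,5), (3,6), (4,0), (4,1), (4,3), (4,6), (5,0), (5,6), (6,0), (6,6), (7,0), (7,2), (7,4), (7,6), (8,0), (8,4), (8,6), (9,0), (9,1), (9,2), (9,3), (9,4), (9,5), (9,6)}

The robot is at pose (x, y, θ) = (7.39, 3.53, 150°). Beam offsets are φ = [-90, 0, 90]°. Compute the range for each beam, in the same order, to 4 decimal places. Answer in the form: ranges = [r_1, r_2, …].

ranges = [0.5427, 3.9144, 0.6120]

beam 1: φ=-90°, α=60°
  direction (0.5000, 0.8660); cell (7,3); t to first gridline: x 1.2200, y 0.5427 (then +2.0000 / +1.1547)
    (7,4) via y @ 0.5427  # hit
  → r_1 = 0.5427
beam 2: φ=0°, α=150°
  direction (-0.8660, 0.5000); cell (7,3); t to first gridline: x 0.4503, y 0.9400 (then +1.1547 / +2.0000)
    (6,3) via x @ 0.4503
    (6,4) via y @ 0.9400
    (5,4) via x @ 1.6050
    (4,4) via x @ 2.7597
    (4,5) via y @ 2.9400
    (3,5) via x @ 3.9144  # hit
  → r_2 = 3.9144
beam 3: φ=90°, α=240°
  direction (-0.5000, -0.8660); cell (7,3); t to first gridline: x 0.7800, y 0.6120 (then +2.0000 / +1.1547)
    (7,2) via y @ 0.6120  # hit
  → r_3 = 0.6120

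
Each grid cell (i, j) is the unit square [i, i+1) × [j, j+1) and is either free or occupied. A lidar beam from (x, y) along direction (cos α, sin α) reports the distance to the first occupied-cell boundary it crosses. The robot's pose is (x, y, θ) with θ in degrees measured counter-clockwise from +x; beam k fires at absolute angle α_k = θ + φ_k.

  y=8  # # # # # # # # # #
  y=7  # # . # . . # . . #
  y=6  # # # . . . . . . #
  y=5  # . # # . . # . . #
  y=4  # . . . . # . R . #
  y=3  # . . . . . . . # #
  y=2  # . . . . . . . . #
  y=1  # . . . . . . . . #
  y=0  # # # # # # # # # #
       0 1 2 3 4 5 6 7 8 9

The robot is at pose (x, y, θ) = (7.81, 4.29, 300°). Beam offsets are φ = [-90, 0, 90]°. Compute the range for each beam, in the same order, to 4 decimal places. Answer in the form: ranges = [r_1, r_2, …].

beam 1: φ=-90°, α=210°
  direction (-0.8660, -0.5000); cell (7,4); t to first gridline: x 0.9353, y 0.5800 (then +1.1547 / +2.0000)
    (7,3) via y @ 0.5800
    (6,3) via x @ 0.9353
    (5,3) via x @ 2.0900
    (5,2) via y @ 2.5800
    (4,2) via x @ 3.2447
    (3,2) via x @ 4.3994
    (3,1) via y @ 4.5800
    (2,1) via x @ 5.5541
    (2,0) via y @ 6.5800  # hit
  → r_1 = 6.5800
beam 2: φ=0°, α=300°
  direction (0.5000, -0.8660); cell (7,4); t to first gridline: x 0.3800, y 0.3349 (then +2.0000 / +1.1547)
    (7,3) via y @ 0.3349
    (8,3) via x @ 0.3800  # hit
  → r_2 = 0.3800
beam 3: φ=90°, α=30°
  direction (0.8660, 0.5000); cell (7,4); t to first gridline: x 0.2194, y 1.4200 (then +1.1547 / +2.0000)
    (8,4) via x @ 0.2194
    (9,4) via x @ 1.3741  # hit
  → r_3 = 1.3741

ranges = [6.5800, 0.3800, 1.3741]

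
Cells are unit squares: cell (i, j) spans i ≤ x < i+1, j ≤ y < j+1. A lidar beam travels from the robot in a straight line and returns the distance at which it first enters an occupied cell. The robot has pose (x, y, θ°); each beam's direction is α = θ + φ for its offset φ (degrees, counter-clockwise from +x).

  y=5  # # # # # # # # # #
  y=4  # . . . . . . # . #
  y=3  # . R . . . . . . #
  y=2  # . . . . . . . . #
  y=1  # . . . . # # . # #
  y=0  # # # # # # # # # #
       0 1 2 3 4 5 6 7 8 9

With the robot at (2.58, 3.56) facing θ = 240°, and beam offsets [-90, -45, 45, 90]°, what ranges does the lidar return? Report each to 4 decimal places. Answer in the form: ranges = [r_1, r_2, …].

beam 1: φ=-90°, α=150°
  d=(-0.8660,0.5000)  start (2,3)  tX=0.6697 tY=0.8800  stride 1/|dx|=1.1547 1/|dy|=2.0000
    cross x-line → (1,3), t=0.6697
    cross y-line → (1,4), t=0.8800
    cross x-line → (0,4), t=1.8244 (wall)
  → r_1 = 1.8244
beam 2: φ=-45°, α=195°
  d=(-0.9659,-0.2588)  start (2,3)  tX=0.6005 tY=2.1637  stride 1/|dx|=1.0353 1/|dy|=3.8637
    cross x-line → (1,3), t=0.6005
    cross x-line → (0,3), t=1.6357 (wall)
  → r_2 = 1.6357
beam 3: φ=45°, α=285°
  d=(0.2588,-0.9659)  start (2,3)  tX=1.6228 tY=0.5798  stride 1/|dx|=3.8637 1/|dy|=1.0353
    cross y-line → (2,2), t=0.5798
    cross y-line → (2,1), t=1.6150
    cross x-line → (3,1), t=1.6228
    cross y-line → (3,0), t=2.6503 (wall)
  → r_3 = 2.6503
beam 4: φ=90°, α=330°
  d=(0.8660,-0.5000)  start (2,3)  tX=0.4850 tY=1.1200  stride 1/|dx|=1.1547 1/|dy|=2.0000
    cross x-line → (3,3), t=0.4850
    cross y-line → (3,2), t=1.1200
    cross x-line → (4,2), t=1.6397
    cross x-line → (5,2), t=2.7944
    cross y-line → (5,1), t=3.1200 (wall)
  → r_4 = 3.1200

ranges = [1.8244, 1.6357, 2.6503, 3.1200]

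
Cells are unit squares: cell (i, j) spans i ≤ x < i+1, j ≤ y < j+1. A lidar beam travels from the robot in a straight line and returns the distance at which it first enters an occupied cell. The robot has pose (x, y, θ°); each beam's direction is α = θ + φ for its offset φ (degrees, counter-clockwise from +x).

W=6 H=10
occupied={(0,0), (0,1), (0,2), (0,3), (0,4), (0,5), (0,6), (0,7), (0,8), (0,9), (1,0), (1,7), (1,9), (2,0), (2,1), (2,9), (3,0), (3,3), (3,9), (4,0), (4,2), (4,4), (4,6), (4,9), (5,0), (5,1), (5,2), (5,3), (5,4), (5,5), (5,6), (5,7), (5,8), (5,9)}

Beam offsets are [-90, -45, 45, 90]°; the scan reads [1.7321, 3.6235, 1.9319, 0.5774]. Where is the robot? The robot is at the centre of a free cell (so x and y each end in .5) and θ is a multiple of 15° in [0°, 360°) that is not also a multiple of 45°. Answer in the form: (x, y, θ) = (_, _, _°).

(x, y, θ) = (1.5, 4.5, 60°)

The pose lattice has 26·16 = 416 candidates. Test each by forward raycasting.
  (3.5, 5.5, 330°): beam 1 = 5.0000 ≠ 1.7321 ✗
  (2.5, 7.5, 285°): beam 1 = 0.5176 ≠ 1.7321 ✗
  (2.5, 5.5, 15°): beam 1 = 1.9319 ≠ 1.7321 ✗
  …
  (1.5, 4.5, 60°): r_1=1.7321, r_2=3.6235, r_3=1.9319, r_4=0.5774 — all match ✓
Only this pose fits every beam.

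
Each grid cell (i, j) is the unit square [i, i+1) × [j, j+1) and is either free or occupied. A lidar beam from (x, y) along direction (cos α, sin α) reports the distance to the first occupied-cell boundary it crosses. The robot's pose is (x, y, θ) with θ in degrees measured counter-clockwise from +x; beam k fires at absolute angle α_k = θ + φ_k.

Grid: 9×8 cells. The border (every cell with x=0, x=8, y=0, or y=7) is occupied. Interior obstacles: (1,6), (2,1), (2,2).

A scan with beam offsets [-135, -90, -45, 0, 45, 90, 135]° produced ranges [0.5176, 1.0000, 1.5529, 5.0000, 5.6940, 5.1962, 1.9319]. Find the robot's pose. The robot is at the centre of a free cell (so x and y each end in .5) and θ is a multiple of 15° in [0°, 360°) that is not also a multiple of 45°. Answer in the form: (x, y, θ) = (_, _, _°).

Enumerate (i+0.5, j+0.5, θ) over the 39 free cells and 16 admissible headings. For each, cast all 7 beams and compare to the given ranges.
  (6.5, 3.5, 60°): beam 1 = 2.5882 ≠ 0.5176 ✗
  (5.5, 4.5, 165°): beam 1 = 2.8868 ≠ 0.5176 ✗
  (6.5, 6.5, 150°): beam 1 = 1.5529 ≠ 0.5176 ✗
  (2.5, 5.5, 240°): beam 1 = 1.5529 ≠ 0.5176 ✗
  …
  (3.5, 6.5, 240°): r_1=0.5176, r_2=1.0000, r_3=1.5529, r_4=5.0000, r_5=5.6940, r_6=5.1962, r_7=1.9319 — all match ✓
Unique over the lattice → pose = (3.5, 6.5, 240°).

(x, y, θ) = (3.5, 6.5, 240°)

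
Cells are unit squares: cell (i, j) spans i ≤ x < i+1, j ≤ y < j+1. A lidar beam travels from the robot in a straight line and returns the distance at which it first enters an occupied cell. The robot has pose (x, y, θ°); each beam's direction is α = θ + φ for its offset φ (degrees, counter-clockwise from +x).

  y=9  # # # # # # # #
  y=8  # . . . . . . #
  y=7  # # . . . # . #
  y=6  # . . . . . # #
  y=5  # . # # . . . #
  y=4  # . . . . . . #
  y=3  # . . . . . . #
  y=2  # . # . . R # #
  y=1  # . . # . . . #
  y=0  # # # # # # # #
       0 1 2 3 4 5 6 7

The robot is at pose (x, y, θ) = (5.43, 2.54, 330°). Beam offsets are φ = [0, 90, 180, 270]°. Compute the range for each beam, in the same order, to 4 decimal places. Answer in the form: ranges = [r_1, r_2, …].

beam 1: φ=0°, α=330°
  d=(0.8660,-0.5000)  start (5,2)  tX=0.6582 tY=1.0800  stride 1/|dx|=1.1547 1/|dy|=2.0000
    cross x-line → (6,2), t=0.6582 (wall)
  → r_1 = 0.6582
beam 2: φ=90°, α=60°
  d=(0.5000,0.8660)  start (5,2)  tX=1.1400 tY=0.5312  stride 1/|dx|=2.0000 1/|dy|=1.1547
    cross y-line → (5,3), t=0.5312
    cross x-line → (6,3), t=1.1400
    cross y-line → (6,4), t=1.6859
    cross y-line → (6,5), t=2.8406
    cross x-line → (7,5), t=3.1400 (wall)
  → r_2 = 3.1400
beam 3: φ=180°, α=150°
  d=(-0.8660,0.5000)  start (5,2)  tX=0.4965 tY=0.9200  stride 1/|dx|=1.1547 1/|dy|=2.0000
    cross x-line → (4,2), t=0.4965
    cross y-line → (4,3), t=0.9200
    cross x-line → (3,3), t=1.6512
    cross x-line → (2,3), t=2.8059
    cross y-line → (2,4), t=2.9200
    cross x-line → (1,4), t=3.9606
    cross y-line → (1,5), t=4.9200
    cross x-line → (0,5), t=5.1153 (wall)
  → r_3 = 5.1153
beam 4: φ=270°, α=240°
  d=(-0.5000,-0.8660)  start (5,2)  tX=0.8600 tY=0.6235  stride 1/|dx|=2.0000 1/|dy|=1.1547
    cross y-line → (5,1), t=0.6235
    cross x-line → (4,1), t=0.8600
    cross y-line → (4,0), t=1.7782 (wall)
  → r_4 = 1.7782

ranges = [0.6582, 3.1400, 5.1153, 1.7782]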